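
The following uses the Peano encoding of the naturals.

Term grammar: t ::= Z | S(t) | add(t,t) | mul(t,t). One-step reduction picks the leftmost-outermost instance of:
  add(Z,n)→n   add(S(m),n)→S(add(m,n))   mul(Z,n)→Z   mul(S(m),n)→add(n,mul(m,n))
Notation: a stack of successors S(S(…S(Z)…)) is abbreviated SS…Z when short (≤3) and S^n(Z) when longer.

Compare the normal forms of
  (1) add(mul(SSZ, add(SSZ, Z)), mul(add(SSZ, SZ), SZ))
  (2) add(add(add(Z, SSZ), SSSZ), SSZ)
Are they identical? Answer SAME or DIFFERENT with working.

Answer: SAME — A ⇓ S^7(Z), B ⇓ S^7(Z)

Reduction:
Term A:
  start: add(mul(SSZ, add(SSZ, Z)), mul(add(SSZ, SZ), SZ))
  [1] add(add(add(SSZ, Z), mul(SZ, add(SSZ, Z))), mul(add(SSZ, SZ), SZ))
  [2] add(add(S(add(SZ, Z)), mul(SZ, add(SSZ, Z))), mul(add(SSZ, SZ), SZ))
  [3] add(S(add(add(SZ, Z), mul(SZ, add(SSZ, Z)))), mul(add(SSZ, SZ), SZ))
  [4] S(add(add(add(SZ, Z), mul(SZ, add(SSZ, Z))), mul(add(SSZ, SZ), SZ)))
  [5] S(add(add(S(add(Z, Z)), mul(SZ, add(SSZ, Z))), mul(add(SSZ, SZ), SZ)))
  [6] S(add(S(add(add(Z, Z), mul(SZ, add(SSZ, Z)))), mul(add(SSZ, SZ), SZ)))
  [7] S(S(add(add(add(Z, Z), mul(SZ, add(SSZ, Z))), mul(add(SSZ, SZ), SZ))))
  [8] S(S(add(add(Z, mul(SZ, add(SSZ, Z))), mul(add(SSZ, SZ), SZ))))
  [9] S(S(add(mul(SZ, add(SSZ, Z)), mul(add(SSZ, SZ), SZ))))
  [10] S(S(add(add(add(SSZ, Z), mul(Z, add(SSZ, Z))), mul(add(SSZ, SZ), SZ))))
  [11] S(S(add(add(S(add(SZ, Z)), mul(Z, add(SSZ, Z))), mul(add(SSZ, SZ), SZ))))
  [12] S(S(add(S(add(add(SZ, Z), mul(Z, add(SSZ, Z)))), mul(add(SSZ, SZ), SZ))))
  [13] S(S(S(add(add(add(SZ, Z), mul(Z, add(SSZ, Z))), mul(add(SSZ, SZ), SZ)))))
  [14] S(S(S(add(add(S(add(Z, Z)), mul(Z, add(SSZ, Z))), mul(add(SSZ, SZ), SZ)))))
  [15] S(S(S(add(S(add(add(Z, Z), mul(Z, add(SSZ, Z)))), mul(add(SSZ, SZ), SZ)))))
  [16] S(S(S(S(add(add(add(Z, Z), mul(Z, add(SSZ, Z))), mul(add(SSZ, SZ), SZ))))))
  [17] S(S(S(S(add(add(Z, mul(Z, add(SSZ, Z))), mul(add(SSZ, SZ), SZ))))))
  [18] S(S(S(S(add(mul(Z, add(SSZ, Z)), mul(add(SSZ, SZ), SZ))))))
  [19] S(S(S(S(add(Z, mul(add(SSZ, SZ), SZ))))))
  [20] S(S(S(S(mul(add(SSZ, SZ), SZ)))))
  [21] S(S(S(S(mul(S(add(SZ, SZ)), SZ)))))
  [22] S(S(S(S(add(SZ, mul(add(SZ, SZ), SZ))))))
  [23] S(S(S(S(S(add(Z, mul(add(SZ, SZ), SZ)))))))
  [24] S(S(S(S(S(mul(add(SZ, SZ), SZ))))))
  [25] S(S(S(S(S(mul(S(add(Z, SZ)), SZ))))))
  [26] S(S(S(S(S(add(SZ, mul(add(Z, SZ), SZ)))))))
  [27] S(S(S(S(S(S(add(Z, mul(add(Z, SZ), SZ))))))))
  [28] S(S(S(S(S(S(mul(add(Z, SZ), SZ)))))))
  [29] S(S(S(S(S(S(mul(SZ, SZ)))))))
  [30] S(S(S(S(S(S(add(SZ, mul(Z, SZ))))))))
  [31] S(S(S(S(S(S(S(add(Z, mul(Z, SZ)))))))))
  [32] S(S(S(S(S(S(S(mul(Z, SZ))))))))
  [33] S^7(Z)

Term B:
  start: add(add(add(Z, SSZ), SSSZ), SSZ)
  [1] add(add(SSZ, SSSZ), SSZ)
  [2] add(S(add(SZ, SSSZ)), SSZ)
  [3] S(add(add(SZ, SSSZ), SSZ))
  [4] S(add(S(add(Z, SSSZ)), SSZ))
  [5] S(S(add(add(Z, SSSZ), SSZ)))
  [6] S(S(add(SSSZ, SSZ)))
  [7] S(S(S(add(SSZ, SSZ))))
  [8] S(S(S(S(add(SZ, SSZ)))))
  [9] S(S(S(S(S(add(Z, SSZ))))))
  [10] S^7(Z)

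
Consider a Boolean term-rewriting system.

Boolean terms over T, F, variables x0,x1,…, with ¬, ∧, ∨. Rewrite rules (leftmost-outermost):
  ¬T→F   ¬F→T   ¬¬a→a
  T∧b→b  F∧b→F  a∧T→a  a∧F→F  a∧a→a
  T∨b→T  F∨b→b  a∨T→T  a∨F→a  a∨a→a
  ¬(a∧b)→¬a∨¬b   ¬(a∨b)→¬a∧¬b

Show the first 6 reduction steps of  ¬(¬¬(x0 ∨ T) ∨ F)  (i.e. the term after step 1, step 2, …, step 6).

  start: ¬(¬¬(x0 ∨ T) ∨ F)
  →1  ¬¬¬(x0 ∨ T) ∧ ¬F
  →2  ¬(x0 ∨ T) ∧ ¬F
  →3  (¬x0 ∧ ¬T) ∧ ¬F
  →4  (¬x0 ∧ F) ∧ ¬F
  →5  F ∧ ¬F
  →6  F

Answer: after 6 steps: F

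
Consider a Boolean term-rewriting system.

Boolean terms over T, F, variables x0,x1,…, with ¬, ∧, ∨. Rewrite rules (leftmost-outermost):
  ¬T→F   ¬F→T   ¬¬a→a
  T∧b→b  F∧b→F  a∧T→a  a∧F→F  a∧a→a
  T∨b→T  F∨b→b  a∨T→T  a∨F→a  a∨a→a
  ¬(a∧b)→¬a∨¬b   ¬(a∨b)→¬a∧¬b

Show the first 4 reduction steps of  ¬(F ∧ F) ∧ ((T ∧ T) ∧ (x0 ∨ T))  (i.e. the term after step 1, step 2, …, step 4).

  start: ¬(F ∧ F) ∧ ((T ∧ T) ∧ (x0 ∨ T))
  →1  (¬F ∨ ¬F) ∧ ((T ∧ T) ∧ (x0 ∨ T))
  →2  ¬F ∧ ((T ∧ T) ∧ (x0 ∨ T))
  →3  T ∧ ((T ∧ T) ∧ (x0 ∨ T))
  →4  (T ∧ T) ∧ (x0 ∨ T)

Answer: after 4 steps: (T ∧ T) ∧ (x0 ∨ T)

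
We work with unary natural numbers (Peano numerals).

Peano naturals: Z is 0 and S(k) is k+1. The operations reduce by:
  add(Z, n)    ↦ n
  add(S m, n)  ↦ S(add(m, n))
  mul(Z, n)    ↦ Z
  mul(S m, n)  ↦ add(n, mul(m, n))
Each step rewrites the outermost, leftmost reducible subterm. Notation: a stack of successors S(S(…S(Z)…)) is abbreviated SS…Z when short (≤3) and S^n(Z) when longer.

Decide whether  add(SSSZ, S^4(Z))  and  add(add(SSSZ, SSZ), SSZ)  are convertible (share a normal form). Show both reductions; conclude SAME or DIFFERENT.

Term A:
  start: add(SSSZ, S^4(Z))
  [1] S(add(SSZ, S^4(Z)))
  [2] S(S(add(SZ, S^4(Z))))
  [3] S(S(S(add(Z, S^4(Z)))))
  [4] S^7(Z)

Term B:
  start: add(add(SSSZ, SSZ), SSZ)
  [1] add(S(add(SSZ, SSZ)), SSZ)
  [2] S(add(add(SSZ, SSZ), SSZ))
  [3] S(add(S(add(SZ, SSZ)), SSZ))
  [4] S(S(add(add(SZ, SSZ), SSZ)))
  [5] S(S(add(S(add(Z, SSZ)), SSZ)))
  [6] S(S(S(add(add(Z, SSZ), SSZ))))
  [7] S(S(S(add(SSZ, SSZ))))
  [8] S(S(S(S(add(SZ, SSZ)))))
  [9] S(S(S(S(S(add(Z, SSZ))))))
  [10] S^7(Z)

Answer: SAME — A ⇓ S^7(Z), B ⇓ S^7(Z)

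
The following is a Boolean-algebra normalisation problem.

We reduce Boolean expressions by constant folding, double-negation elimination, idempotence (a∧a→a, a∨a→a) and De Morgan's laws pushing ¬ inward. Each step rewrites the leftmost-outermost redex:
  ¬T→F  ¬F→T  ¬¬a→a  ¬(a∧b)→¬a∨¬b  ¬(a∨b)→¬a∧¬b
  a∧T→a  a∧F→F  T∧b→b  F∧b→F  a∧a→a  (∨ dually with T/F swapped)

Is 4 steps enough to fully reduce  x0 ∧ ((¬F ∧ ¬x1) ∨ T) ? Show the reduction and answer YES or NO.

Answer: YES — reaches normal form x0 in 2 ≤ 4 steps

Reduction:
  start: x0 ∧ ((¬F ∧ ¬x1) ∨ T)
  step 1: x0 ∧ T
  step 2: x0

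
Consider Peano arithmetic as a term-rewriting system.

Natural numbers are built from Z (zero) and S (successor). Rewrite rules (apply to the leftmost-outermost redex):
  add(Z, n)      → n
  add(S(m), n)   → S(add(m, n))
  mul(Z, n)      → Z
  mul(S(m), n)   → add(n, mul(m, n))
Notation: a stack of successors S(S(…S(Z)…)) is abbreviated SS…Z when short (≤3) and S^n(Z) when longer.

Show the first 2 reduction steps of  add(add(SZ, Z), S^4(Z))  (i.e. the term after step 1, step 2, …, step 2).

Answer: after 2 steps: S(add(add(Z, Z), S^4(Z)))

Working:
  start: add(add(SZ, Z), S^4(Z))
  [1] add(S(add(Z, Z)), S^4(Z))
  [2] S(add(add(Z, Z), S^4(Z)))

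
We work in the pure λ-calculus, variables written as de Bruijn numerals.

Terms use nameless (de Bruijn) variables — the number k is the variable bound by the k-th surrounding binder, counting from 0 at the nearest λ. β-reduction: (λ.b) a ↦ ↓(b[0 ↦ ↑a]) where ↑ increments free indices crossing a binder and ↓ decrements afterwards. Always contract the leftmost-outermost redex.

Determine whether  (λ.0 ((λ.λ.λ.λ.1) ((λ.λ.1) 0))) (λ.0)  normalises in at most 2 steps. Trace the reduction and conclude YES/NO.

Answer: NO — after 2 steps the term is (λ.λ.λ.λ.1) ((λ.λ.1) (λ.0)), not yet normal

Derivation:
  start: (λ.0 ((λ.λ.λ.λ.1) ((λ.λ.1) 0))) (λ.0)
  →1  (λ.0) ((λ.λ.λ.λ.1) ((λ.λ.1) (λ.0)))
  →2  (λ.λ.λ.λ.1) ((λ.λ.1) (λ.0))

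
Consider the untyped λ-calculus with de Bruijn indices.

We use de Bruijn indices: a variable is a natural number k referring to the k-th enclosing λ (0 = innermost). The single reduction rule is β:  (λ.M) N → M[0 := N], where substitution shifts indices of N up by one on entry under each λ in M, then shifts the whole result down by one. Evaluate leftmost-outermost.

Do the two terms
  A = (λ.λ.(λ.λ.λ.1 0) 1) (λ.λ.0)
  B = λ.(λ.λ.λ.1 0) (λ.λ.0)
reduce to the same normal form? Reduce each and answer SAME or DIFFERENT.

Term A:
  start: (λ.λ.(λ.λ.λ.1 0) 1) (λ.λ.0)
  →1  λ.(λ.λ.λ.1 0) (λ.λ.0)
  →2  λ.λ.λ.1 0

Term B:
  start: λ.(λ.λ.λ.1 0) (λ.λ.0)
  →1  λ.λ.λ.1 0

Answer: SAME — A ⇓ λ.λ.λ.1 0, B ⇓ λ.λ.λ.1 0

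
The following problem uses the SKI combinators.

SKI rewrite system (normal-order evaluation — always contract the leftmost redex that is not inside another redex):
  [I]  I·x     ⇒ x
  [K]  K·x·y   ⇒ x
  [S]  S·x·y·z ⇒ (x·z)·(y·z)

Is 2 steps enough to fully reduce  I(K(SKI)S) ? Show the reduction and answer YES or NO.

  start: I(K(SKI)S)
  [1] K(SKI)S
  [2] SKI

Answer: YES — reaches normal form SKI in 2 ≤ 2 steps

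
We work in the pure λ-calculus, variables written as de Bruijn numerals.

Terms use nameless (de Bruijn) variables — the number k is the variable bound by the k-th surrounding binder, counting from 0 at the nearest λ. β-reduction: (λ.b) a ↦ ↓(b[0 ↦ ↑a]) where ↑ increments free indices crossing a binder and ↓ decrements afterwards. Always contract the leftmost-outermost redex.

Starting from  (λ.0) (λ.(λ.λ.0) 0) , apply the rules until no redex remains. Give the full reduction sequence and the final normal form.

  start: (λ.0) (λ.(λ.λ.0) 0)
  step 1: λ.(λ.λ.0) 0
  step 2: λ.λ.0

Answer: normal form = λ.λ.0  (in 2 steps)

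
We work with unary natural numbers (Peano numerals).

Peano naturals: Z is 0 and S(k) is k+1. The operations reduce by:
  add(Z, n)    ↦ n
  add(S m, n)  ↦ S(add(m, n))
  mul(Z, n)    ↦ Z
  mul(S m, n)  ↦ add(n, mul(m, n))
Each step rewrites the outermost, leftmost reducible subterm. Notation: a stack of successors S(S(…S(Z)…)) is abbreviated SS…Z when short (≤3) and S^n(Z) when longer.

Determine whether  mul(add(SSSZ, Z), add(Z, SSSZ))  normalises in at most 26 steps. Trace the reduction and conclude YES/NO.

  start: mul(add(SSSZ, Z), add(Z, SSSZ))
  [1] mul(S(add(SSZ, Z)), add(Z, SSSZ))
  [2] add(add(Z, SSSZ), mul(add(SSZ, Z), add(Z, SSSZ)))
  [3] add(SSSZ, mul(add(SSZ, Z), add(Z, SSSZ)))
  [4] S(add(SSZ, mul(add(SSZ, Z), add(Z, SSSZ))))
  [5] S(S(add(SZ, mul(add(SSZ, Z), add(Z, SSSZ)))))
  [6] S(S(S(add(Z, mul(add(SSZ, Z), add(Z, SSSZ))))))
  [7] S(S(S(mul(add(SSZ, Z), add(Z, SSSZ)))))
  [8] S(S(S(mul(S(add(SZ, Z)), add(Z, SSSZ)))))
  [9] S(S(S(add(add(Z, SSSZ), mul(add(SZ, Z), add(Z, SSSZ))))))
  [10] S(S(S(add(SSSZ, mul(add(SZ, Z), add(Z, SSSZ))))))
  [11] S(S(S(S(add(SSZ, mul(add(SZ, Z), add(Z, SSSZ)))))))
  [12] S(S(S(S(S(add(SZ, mul(add(SZ, Z), add(Z, SSSZ))))))))
  [13] S(S(S(S(S(S(add(Z, mul(add(SZ, Z), add(Z, SSSZ)))))))))
  [14] S(S(S(S(S(S(mul(add(SZ, Z), add(Z, SSSZ))))))))
  [15] S(S(S(S(S(S(mul(S(add(Z, Z)), add(Z, SSSZ))))))))
  [16] S(S(S(S(S(S(add(add(Z, SSSZ), mul(add(Z, Z), add(Z, SSSZ)))))))))
  [17] S(S(S(S(S(S(add(SSSZ, mul(add(Z, Z), add(Z, SSSZ)))))))))
  [18] S(S(S(S(S(S(S(add(SSZ, mul(add(Z, Z), add(Z, SSSZ))))))))))
  [19] S(S(S(S(S(S(S(S(add(SZ, mul(add(Z, Z), add(Z, SSSZ)))))))))))
  [20] S(S(S(S(S(S(S(S(S(add(Z, mul(add(Z, Z), add(Z, SSSZ))))))))))))
  [21] S(S(S(S(S(S(S(S(S(mul(add(Z, Z), add(Z, SSSZ)))))))))))
  [22] S(S(S(S(S(S(S(S(S(mul(Z, add(Z, SSSZ)))))))))))
  [23] S^9(Z)

Answer: YES — reaches normal form S^9(Z) in 23 ≤ 26 steps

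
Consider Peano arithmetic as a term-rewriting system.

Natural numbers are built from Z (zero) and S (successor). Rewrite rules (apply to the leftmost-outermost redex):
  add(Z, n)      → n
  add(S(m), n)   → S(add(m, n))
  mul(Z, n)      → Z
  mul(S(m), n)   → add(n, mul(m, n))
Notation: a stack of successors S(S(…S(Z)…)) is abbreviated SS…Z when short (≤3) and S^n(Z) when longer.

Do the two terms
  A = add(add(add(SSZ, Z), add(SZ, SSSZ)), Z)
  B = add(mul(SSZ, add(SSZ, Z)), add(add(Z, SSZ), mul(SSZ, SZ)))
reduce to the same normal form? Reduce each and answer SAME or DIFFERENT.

Term A:
  start: add(add(add(SSZ, Z), add(SZ, SSSZ)), Z)
  [1] add(add(S(add(SZ, Z)), add(SZ, SSSZ)), Z)
  [2] add(S(add(add(SZ, Z), add(SZ, SSSZ))), Z)
  [3] S(add(add(add(SZ, Z), add(SZ, SSSZ)), Z))
  [4] S(add(add(S(add(Z, Z)), add(SZ, SSSZ)), Z))
  [5] S(add(S(add(add(Z, Z), add(SZ, SSSZ))), Z))
  [6] S(S(add(add(add(Z, Z), add(SZ, SSSZ)), Z)))
  [7] S(S(add(add(Z, add(SZ, SSSZ)), Z)))
  [8] S(S(add(add(SZ, SSSZ), Z)))
  [9] S(S(add(S(add(Z, SSSZ)), Z)))
  [10] S(S(S(add(add(Z, SSSZ), Z))))
  [11] S(S(S(add(SSSZ, Z))))
  [12] S(S(S(S(add(SSZ, Z)))))
  [13] S(S(S(S(S(add(SZ, Z))))))
  [14] S(S(S(S(S(S(add(Z, Z)))))))
  [15] S^6(Z)

Term B:
  start: add(mul(SSZ, add(SSZ, Z)), add(add(Z, SSZ), mul(SSZ, SZ)))
  [1] add(add(add(SSZ, Z), mul(SZ, add(SSZ, Z))), add(add(Z, SSZ), mul(SSZ, SZ)))
  [2] add(add(S(add(SZ, Z)), mul(SZ, add(SSZ, Z))), add(add(Z, SSZ), mul(SSZ, SZ)))
  [3] add(S(add(add(SZ, Z), mul(SZ, add(SSZ, Z)))), add(add(Z, SSZ), mul(SSZ, SZ)))
  [4] S(add(add(add(SZ, Z), mul(SZ, add(SSZ, Z))), add(add(Z, SSZ), mul(SSZ, SZ))))
  [5] S(add(add(S(add(Z, Z)), mul(SZ, add(SSZ, Z))), add(add(Z, SSZ), mul(SSZ, SZ))))
  [6] S(add(S(add(add(Z, Z), mul(SZ, add(SSZ, Z)))), add(add(Z, SSZ), mul(SSZ, SZ))))
  [7] S(S(add(add(add(Z, Z), mul(SZ, add(SSZ, Z))), add(add(Z, SSZ), mul(SSZ, SZ)))))
  [8] S(S(add(add(Z, mul(SZ, add(SSZ, Z))), add(add(Z, SSZ), mul(SSZ, SZ)))))
  [9] S(S(add(mul(SZ, add(SSZ, Z)), add(add(Z, SSZ), mul(SSZ, SZ)))))
  [10] S(S(add(add(add(SSZ, Z), mul(Z, add(SSZ, Z))), add(add(Z, SSZ), mul(SSZ, SZ)))))
  [11] S(S(add(add(S(add(SZ, Z)), mul(Z, add(SSZ, Z))), add(add(Z, SSZ), mul(SSZ, SZ)))))
  [12] S(S(add(S(add(add(SZ, Z), mul(Z, add(SSZ, Z)))), add(add(Z, SSZ), mul(SSZ, SZ)))))
  [13] S(S(S(add(add(add(SZ, Z), mul(Z, add(SSZ, Z))), add(add(Z, SSZ), mul(SSZ, SZ))))))
  [14] S(S(S(add(add(S(add(Z, Z)), mul(Z, add(SSZ, Z))), add(add(Z, SSZ), mul(SSZ, SZ))))))
  [15] S(S(S(add(S(add(add(Z, Z), mul(Z, add(SSZ, Z)))), add(add(Z, SSZ), mul(SSZ, SZ))))))
  [16] S(S(S(S(add(add(add(Z, Z), mul(Z, add(SSZ, Z))), add(add(Z, SSZ), mul(SSZ, SZ)))))))
  [17] S(S(S(S(add(add(Z, mul(Z, add(SSZ, Z))), add(add(Z, SSZ), mul(SSZ, SZ)))))))
  [18] S(S(S(S(add(mul(Z, add(SSZ, Z)), add(add(Z, SSZ), mul(SSZ, SZ)))))))
  [19] S(S(S(S(add(Z, add(add(Z, SSZ), mul(SSZ, SZ)))))))
  [20] S(S(S(S(add(add(Z, SSZ), mul(SSZ, SZ))))))
  [21] S(S(S(S(add(SSZ, mul(SSZ, SZ))))))
  [22] S(S(S(S(S(add(SZ, mul(SSZ, SZ)))))))
  [23] S(S(S(S(S(S(add(Z, mul(SSZ, SZ))))))))
  [24] S(S(S(S(S(S(mul(SSZ, SZ)))))))
  [25] S(S(S(S(S(S(add(SZ, mul(SZ, SZ))))))))
  [26] S(S(S(S(S(S(S(add(Z, mul(SZ, SZ)))))))))
  [27] S(S(S(S(S(S(S(mul(SZ, SZ))))))))
  [28] S(S(S(S(S(S(S(add(SZ, mul(Z, SZ)))))))))
  [29] S(S(S(S(S(S(S(S(add(Z, mul(Z, SZ))))))))))
  [30] S(S(S(S(S(S(S(S(mul(Z, SZ)))))))))
  [31] S^8(Z)

Answer: DIFFERENT — A ⇓ S^6(Z), B ⇓ S^8(Z)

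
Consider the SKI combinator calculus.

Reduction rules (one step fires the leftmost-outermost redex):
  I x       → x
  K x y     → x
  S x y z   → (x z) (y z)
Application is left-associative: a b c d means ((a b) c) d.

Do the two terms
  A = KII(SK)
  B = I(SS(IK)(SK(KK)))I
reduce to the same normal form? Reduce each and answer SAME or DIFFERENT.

Term A:
  start: KII(SK)
  step 1: I(SK)
  step 2: SK

Term B:
  start: I(SS(IK)(SK(KK)))I
  step 1: SS(IK)(SK(KK))I
  step 2: S(SK(KK))(IK(SK(KK)))I
  step 3: SK(KK)I(IK(SK(KK))I)
  step 4: KI(KKI)(IK(SK(KK))I)
  step 5: I(IK(SK(KK))I)
  step 6: IK(SK(KK))I
  step 7: K(SK(KK))I
  step 8: SK(KK)

Answer: DIFFERENT — A ⇓ SK, B ⇓ SK(KK)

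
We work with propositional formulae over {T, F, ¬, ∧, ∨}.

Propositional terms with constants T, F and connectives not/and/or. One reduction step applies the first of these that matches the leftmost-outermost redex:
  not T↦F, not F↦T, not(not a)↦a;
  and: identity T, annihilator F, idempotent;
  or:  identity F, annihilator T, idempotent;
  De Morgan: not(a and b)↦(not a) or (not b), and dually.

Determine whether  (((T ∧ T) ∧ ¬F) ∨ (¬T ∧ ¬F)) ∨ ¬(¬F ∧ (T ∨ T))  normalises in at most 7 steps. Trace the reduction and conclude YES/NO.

Answer: YES — reaches normal form T in 5 ≤ 7 steps

Reduction:
  start: (((T ∧ T) ∧ ¬F) ∨ (¬T ∧ ¬F)) ∨ ¬(¬F ∧ (T ∨ T))
  [1] ((T ∧ ¬F) ∨ (¬T ∧ ¬F)) ∨ ¬(¬F ∧ (T ∨ T))
  [2] (¬F ∨ (¬T ∧ ¬F)) ∨ ¬(¬F ∧ (T ∨ T))
  [3] (T ∨ (¬T ∧ ¬F)) ∨ ¬(¬F ∧ (T ∨ T))
  [4] T ∨ ¬(¬F ∧ (T ∨ T))
  [5] T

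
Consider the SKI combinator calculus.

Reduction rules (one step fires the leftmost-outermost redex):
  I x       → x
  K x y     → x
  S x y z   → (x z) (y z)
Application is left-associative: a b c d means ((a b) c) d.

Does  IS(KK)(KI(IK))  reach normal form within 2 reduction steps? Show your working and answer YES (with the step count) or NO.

  start: IS(KK)(KI(IK))
  [1] S(KK)(KI(IK))
  [2] S(KK)I

Answer: YES — reaches normal form S(KK)I in 2 ≤ 2 steps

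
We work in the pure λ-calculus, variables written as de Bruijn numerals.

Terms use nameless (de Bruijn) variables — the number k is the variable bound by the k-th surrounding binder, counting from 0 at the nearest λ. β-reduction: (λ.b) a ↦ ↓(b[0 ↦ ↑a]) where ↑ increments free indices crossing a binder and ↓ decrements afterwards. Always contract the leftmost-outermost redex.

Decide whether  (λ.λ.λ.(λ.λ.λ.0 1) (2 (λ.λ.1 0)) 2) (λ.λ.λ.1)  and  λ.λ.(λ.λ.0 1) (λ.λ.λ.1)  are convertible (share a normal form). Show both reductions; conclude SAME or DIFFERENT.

Answer: SAME — A ⇓ λ.λ.λ.0 (λ.λ.λ.1), B ⇓ λ.λ.λ.0 (λ.λ.λ.1)

Reduction:
Term A:
  start: (λ.λ.λ.(λ.λ.λ.0 1) (2 (λ.λ.1 0)) 2) (λ.λ.λ.1)
  [1] λ.λ.(λ.λ.λ.0 1) ((λ.λ.λ.1) (λ.λ.1 0)) (λ.λ.λ.1)
  [2] λ.λ.(λ.λ.0 1) (λ.λ.λ.1)
  [3] λ.λ.λ.0 (λ.λ.λ.1)

Term B:
  start: λ.λ.(λ.λ.0 1) (λ.λ.λ.1)
  [1] λ.λ.λ.0 (λ.λ.λ.1)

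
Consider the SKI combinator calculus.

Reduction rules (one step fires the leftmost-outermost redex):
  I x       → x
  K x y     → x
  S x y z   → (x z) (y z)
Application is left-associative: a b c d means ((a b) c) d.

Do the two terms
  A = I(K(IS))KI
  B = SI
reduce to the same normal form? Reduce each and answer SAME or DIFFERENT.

Answer: SAME — A ⇓ SI, B ⇓ SI

Reduction:
Term A:
  start: I(K(IS))KI
  [1] K(IS)KI
  [2] ISI
  [3] SI

Term B:
  start: SI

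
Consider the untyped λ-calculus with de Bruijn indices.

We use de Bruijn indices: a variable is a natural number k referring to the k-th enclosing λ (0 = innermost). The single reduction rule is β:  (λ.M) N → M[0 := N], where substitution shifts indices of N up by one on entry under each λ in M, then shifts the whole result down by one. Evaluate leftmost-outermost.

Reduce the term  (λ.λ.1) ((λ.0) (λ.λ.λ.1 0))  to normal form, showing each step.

  start: (λ.λ.1) ((λ.0) (λ.λ.λ.1 0))
  [1] λ.(λ.0) (λ.λ.λ.1 0)
  [2] λ.λ.λ.λ.1 0

Answer: normal form = λ.λ.λ.λ.1 0  (in 2 steps)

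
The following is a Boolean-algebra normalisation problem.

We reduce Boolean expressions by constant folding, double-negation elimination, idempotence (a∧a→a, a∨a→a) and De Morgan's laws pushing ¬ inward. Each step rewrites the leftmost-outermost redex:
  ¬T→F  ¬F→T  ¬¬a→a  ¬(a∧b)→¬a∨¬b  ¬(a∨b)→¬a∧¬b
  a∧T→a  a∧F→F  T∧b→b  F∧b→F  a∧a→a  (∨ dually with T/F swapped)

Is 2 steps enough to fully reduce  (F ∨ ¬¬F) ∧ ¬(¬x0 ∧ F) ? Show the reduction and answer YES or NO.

  start: (F ∨ ¬¬F) ∧ ¬(¬x0 ∧ F)
  [1] ¬¬F ∧ ¬(¬x0 ∧ F)
  [2] F ∧ ¬(¬x0 ∧ F)

Answer: NO — after 2 steps the term is F ∧ ¬(¬x0 ∧ F), not yet normal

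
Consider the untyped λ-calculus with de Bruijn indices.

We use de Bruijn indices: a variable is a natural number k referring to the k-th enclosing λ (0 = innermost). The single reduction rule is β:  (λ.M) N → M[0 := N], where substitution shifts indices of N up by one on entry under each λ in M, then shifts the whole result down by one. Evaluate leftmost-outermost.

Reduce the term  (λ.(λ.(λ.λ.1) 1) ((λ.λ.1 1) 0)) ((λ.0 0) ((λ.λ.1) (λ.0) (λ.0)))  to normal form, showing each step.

  start: (λ.(λ.(λ.λ.1) 1) ((λ.λ.1 1) 0)) ((λ.0 0) ((λ.λ.1) (λ.0) (λ.0)))
  →1  (λ.(λ.λ.1) ((λ.0 0) ((λ.λ.1) (λ.0) (λ.0)))) ((λ.λ.1 1) ((λ.0 0) ((λ.λ.1) (λ.0) (λ.0))))
  →2  (λ.λ.1) ((λ.0 0) ((λ.λ.1) (λ.0) (λ.0)))
  →3  λ.(λ.0 0) ((λ.λ.1) (λ.0) (λ.0))
  →4  λ.(λ.λ.1) (λ.0) (λ.0) ((λ.λ.1) (λ.0) (λ.0))
  →5  λ.(λ.λ.0) (λ.0) ((λ.λ.1) (λ.0) (λ.0))
  →6  λ.(λ.0) ((λ.λ.1) (λ.0) (λ.0))
  →7  λ.(λ.λ.1) (λ.0) (λ.0)
  →8  λ.(λ.λ.0) (λ.0)
  →9  λ.λ.0

Answer: normal form = λ.λ.0  (in 9 steps)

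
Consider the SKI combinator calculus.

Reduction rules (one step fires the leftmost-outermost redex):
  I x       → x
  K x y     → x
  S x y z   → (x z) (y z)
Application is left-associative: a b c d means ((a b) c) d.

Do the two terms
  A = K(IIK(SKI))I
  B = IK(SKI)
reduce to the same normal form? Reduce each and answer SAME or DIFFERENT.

Answer: SAME — A ⇓ K(SKI), B ⇓ K(SKI)

Derivation:
Term A:
  start: K(IIK(SKI))I
  →1  IIK(SKI)
  →2  IK(SKI)
  →3  K(SKI)

Term B:
  start: IK(SKI)
  →1  K(SKI)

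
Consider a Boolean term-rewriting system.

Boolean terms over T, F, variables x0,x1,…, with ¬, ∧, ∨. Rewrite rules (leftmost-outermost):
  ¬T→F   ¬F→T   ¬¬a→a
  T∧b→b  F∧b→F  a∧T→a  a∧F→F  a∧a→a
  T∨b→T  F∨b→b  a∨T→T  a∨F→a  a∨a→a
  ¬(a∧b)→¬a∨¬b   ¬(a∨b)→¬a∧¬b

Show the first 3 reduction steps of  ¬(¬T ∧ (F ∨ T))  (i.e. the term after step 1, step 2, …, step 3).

  start: ¬(¬T ∧ (F ∨ T))
  [1] ¬¬T ∨ ¬(F ∨ T)
  [2] T ∨ ¬(F ∨ T)
  [3] T

Answer: after 3 steps: T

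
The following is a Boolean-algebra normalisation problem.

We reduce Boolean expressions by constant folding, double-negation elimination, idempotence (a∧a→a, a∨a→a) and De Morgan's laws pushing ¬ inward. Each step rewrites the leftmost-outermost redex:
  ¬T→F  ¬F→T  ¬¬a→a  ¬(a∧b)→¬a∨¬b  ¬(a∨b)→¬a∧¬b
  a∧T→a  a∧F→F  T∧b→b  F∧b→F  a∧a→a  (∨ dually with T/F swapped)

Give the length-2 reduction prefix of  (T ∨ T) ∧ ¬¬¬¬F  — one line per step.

  start: (T ∨ T) ∧ ¬¬¬¬F
  step 1: T ∧ ¬¬¬¬F
  step 2: ¬¬¬¬F

Answer: after 2 steps: ¬¬¬¬F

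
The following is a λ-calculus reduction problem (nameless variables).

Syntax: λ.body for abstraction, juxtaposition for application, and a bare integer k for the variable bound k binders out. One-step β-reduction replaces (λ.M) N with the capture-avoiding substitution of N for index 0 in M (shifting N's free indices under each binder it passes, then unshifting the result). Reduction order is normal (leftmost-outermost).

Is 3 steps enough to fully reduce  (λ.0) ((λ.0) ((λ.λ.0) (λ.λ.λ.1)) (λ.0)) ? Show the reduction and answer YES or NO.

Answer: NO — after 3 steps the term is (λ.0) (λ.0), not yet normal

Working:
  start: (λ.0) ((λ.0) ((λ.λ.0) (λ.λ.λ.1)) (λ.0))
  →1  (λ.0) ((λ.λ.0) (λ.λ.λ.1)) (λ.0)
  →2  (λ.λ.0) (λ.λ.λ.1) (λ.0)
  →3  (λ.0) (λ.0)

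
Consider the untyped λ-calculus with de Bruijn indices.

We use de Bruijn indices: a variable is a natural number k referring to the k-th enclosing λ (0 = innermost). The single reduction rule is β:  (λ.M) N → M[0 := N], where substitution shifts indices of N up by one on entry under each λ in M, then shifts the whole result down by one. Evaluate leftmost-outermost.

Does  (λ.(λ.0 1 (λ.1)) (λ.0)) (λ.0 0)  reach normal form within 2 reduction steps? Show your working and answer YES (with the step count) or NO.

  start: (λ.(λ.0 1 (λ.1)) (λ.0)) (λ.0 0)
  →1  (λ.0 (λ.0 0) (λ.1)) (λ.0)
  →2  (λ.0) (λ.0 0) (λ.λ.0)

Answer: NO — after 2 steps the term is (λ.0) (λ.0 0) (λ.λ.0), not yet normal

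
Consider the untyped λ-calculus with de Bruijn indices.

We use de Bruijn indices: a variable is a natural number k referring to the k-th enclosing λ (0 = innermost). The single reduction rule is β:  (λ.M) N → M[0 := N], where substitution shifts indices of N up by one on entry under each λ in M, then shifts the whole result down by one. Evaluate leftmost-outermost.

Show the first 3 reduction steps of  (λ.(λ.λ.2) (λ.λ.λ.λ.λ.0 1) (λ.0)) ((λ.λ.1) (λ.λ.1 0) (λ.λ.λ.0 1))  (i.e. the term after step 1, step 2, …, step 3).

Answer: after 3 steps: (λ.λ.1) (λ.λ.1 0) (λ.λ.λ.0 1)

Reduction:
  start: (λ.(λ.λ.2) (λ.λ.λ.λ.λ.0 1) (λ.0)) ((λ.λ.1) (λ.λ.1 0) (λ.λ.λ.0 1))
  step 1: (λ.λ.(λ.λ.1) (λ.λ.1 0) (λ.λ.λ.0 1)) (λ.λ.λ.λ.λ.0 1) (λ.0)
  step 2: (λ.(λ.λ.1) (λ.λ.1 0) (λ.λ.λ.0 1)) (λ.0)
  step 3: (λ.λ.1) (λ.λ.1 0) (λ.λ.λ.0 1)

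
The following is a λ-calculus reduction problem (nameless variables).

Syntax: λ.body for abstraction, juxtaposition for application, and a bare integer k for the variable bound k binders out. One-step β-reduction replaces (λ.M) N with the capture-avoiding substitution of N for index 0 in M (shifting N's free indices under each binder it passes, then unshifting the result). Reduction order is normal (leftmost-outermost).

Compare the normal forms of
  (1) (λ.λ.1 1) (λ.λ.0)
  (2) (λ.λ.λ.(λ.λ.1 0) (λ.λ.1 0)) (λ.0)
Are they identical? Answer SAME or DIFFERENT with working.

Answer: DIFFERENT — A ⇓ λ.λ.0, B ⇓ λ.λ.λ.λ.1 0

Reduction:
Term A:
  start: (λ.λ.1 1) (λ.λ.0)
  [1] λ.(λ.λ.0) (λ.λ.0)
  [2] λ.λ.0

Term B:
  start: (λ.λ.λ.(λ.λ.1 0) (λ.λ.1 0)) (λ.0)
  [1] λ.λ.(λ.λ.1 0) (λ.λ.1 0)
  [2] λ.λ.λ.(λ.λ.1 0) 0
  [3] λ.λ.λ.λ.1 0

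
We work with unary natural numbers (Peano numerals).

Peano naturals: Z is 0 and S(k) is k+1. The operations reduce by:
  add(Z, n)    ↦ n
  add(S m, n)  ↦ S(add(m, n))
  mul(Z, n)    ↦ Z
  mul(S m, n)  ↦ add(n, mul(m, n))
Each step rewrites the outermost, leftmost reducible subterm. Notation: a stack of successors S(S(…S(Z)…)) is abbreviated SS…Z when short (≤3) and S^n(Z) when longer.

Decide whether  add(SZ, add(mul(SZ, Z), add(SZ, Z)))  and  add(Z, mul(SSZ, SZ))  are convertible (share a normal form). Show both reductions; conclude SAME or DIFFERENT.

Term A:
  start: add(SZ, add(mul(SZ, Z), add(SZ, Z)))
  →1  S(add(Z, add(mul(SZ, Z), add(SZ, Z))))
  →2  S(add(mul(SZ, Z), add(SZ, Z)))
  →3  S(add(add(Z, mul(Z, Z)), add(SZ, Z)))
  →4  S(add(mul(Z, Z), add(SZ, Z)))
  →5  S(add(Z, add(SZ, Z)))
  →6  S(add(SZ, Z))
  →7  S(S(add(Z, Z)))
  →8  SSZ

Term B:
  start: add(Z, mul(SSZ, SZ))
  →1  mul(SSZ, SZ)
  →2  add(SZ, mul(SZ, SZ))
  →3  S(add(Z, mul(SZ, SZ)))
  →4  S(mul(SZ, SZ))
  →5  S(add(SZ, mul(Z, SZ)))
  →6  S(S(add(Z, mul(Z, SZ))))
  →7  S(S(mul(Z, SZ)))
  →8  SSZ

Answer: SAME — A ⇓ SSZ, B ⇓ SSZ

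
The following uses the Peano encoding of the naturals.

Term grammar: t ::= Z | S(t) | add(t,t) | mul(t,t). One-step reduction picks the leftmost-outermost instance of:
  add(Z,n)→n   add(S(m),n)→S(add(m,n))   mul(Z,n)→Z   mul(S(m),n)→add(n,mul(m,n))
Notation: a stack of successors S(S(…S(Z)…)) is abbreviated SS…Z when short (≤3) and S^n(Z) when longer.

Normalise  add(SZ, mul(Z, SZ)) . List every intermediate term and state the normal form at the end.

  start: add(SZ, mul(Z, SZ))
  step 1: S(add(Z, mul(Z, SZ)))
  step 2: S(mul(Z, SZ))
  step 3: SZ

Answer: normal form = SZ  (in 3 steps)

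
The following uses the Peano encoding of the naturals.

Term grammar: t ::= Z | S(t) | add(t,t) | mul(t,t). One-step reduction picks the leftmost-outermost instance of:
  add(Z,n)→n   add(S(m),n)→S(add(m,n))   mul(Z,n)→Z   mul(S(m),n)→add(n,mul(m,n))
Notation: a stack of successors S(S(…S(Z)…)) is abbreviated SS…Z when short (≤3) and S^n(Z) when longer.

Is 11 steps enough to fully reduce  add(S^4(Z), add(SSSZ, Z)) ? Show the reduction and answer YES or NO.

  start: add(S^4(Z), add(SSSZ, Z))
  step 1: S(add(SSSZ, add(SSSZ, Z)))
  step 2: S(S(add(SSZ, add(SSSZ, Z))))
  step 3: S(S(S(add(SZ, add(SSSZ, Z)))))
  step 4: S(S(S(S(add(Z, add(SSSZ, Z))))))
  step 5: S(S(S(S(add(SSSZ, Z)))))
  step 6: S(S(S(S(S(add(SSZ, Z))))))
  step 7: S(S(S(S(S(S(add(SZ, Z)))))))
  step 8: S(S(S(S(S(S(S(add(Z, Z))))))))
  step 9: S^7(Z)

Answer: YES — reaches normal form S^7(Z) in 9 ≤ 11 steps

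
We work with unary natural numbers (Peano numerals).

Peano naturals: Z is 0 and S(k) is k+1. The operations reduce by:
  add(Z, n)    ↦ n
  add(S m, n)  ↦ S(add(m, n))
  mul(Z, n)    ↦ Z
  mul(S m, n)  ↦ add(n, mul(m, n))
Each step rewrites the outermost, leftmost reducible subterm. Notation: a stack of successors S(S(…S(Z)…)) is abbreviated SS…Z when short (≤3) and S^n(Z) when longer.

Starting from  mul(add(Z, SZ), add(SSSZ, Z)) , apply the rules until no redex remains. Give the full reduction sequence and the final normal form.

Answer: normal form = SSSZ  (in 11 steps)

Reduction:
  start: mul(add(Z, SZ), add(SSSZ, Z))
  [1] mul(SZ, add(SSSZ, Z))
  [2] add(add(SSSZ, Z), mul(Z, add(SSSZ, Z)))
  [3] add(S(add(SSZ, Z)), mul(Z, add(SSSZ, Z)))
  [4] S(add(add(SSZ, Z), mul(Z, add(SSSZ, Z))))
  [5] S(add(S(add(SZ, Z)), mul(Z, add(SSSZ, Z))))
  [6] S(S(add(add(SZ, Z), mul(Z, add(SSSZ, Z)))))
  [7] S(S(add(S(add(Z, Z)), mul(Z, add(SSSZ, Z)))))
  [8] S(S(S(add(add(Z, Z), mul(Z, add(SSSZ, Z))))))
  [9] S(S(S(add(Z, mul(Z, add(SSSZ, Z))))))
  [10] S(S(S(mul(Z, add(SSSZ, Z)))))
  [11] SSSZ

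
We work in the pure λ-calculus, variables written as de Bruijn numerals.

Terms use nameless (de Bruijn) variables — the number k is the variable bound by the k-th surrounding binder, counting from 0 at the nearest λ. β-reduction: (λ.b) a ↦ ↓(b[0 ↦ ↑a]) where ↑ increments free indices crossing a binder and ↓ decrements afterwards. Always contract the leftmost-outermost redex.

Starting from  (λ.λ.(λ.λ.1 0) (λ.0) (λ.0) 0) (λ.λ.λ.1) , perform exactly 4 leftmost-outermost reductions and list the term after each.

  start: (λ.λ.(λ.λ.1 0) (λ.0) (λ.0) 0) (λ.λ.λ.1)
  →1  λ.(λ.λ.1 0) (λ.0) (λ.0) 0
  →2  λ.(λ.(λ.0) 0) (λ.0) 0
  →3  λ.(λ.0) (λ.0) 0
  →4  λ.(λ.0) 0

Answer: after 4 steps: λ.(λ.0) 0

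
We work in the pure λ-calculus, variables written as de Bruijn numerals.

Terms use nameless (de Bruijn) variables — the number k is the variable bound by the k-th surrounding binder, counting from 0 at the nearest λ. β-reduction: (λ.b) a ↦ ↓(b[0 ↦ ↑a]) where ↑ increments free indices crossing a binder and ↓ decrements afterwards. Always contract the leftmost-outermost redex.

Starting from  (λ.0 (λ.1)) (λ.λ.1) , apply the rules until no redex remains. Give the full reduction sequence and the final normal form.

  start: (λ.0 (λ.1)) (λ.λ.1)
  →1  (λ.λ.1) (λ.λ.λ.1)
  →2  λ.λ.λ.λ.1

Answer: normal form = λ.λ.λ.λ.1  (in 2 steps)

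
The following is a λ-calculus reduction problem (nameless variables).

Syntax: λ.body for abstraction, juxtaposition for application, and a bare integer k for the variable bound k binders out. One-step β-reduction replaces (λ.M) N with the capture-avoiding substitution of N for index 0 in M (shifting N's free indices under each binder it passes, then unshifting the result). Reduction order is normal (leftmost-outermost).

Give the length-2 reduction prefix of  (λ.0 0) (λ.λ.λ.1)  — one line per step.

Answer: after 2 steps: λ.λ.1

Reduction:
  start: (λ.0 0) (λ.λ.λ.1)
  step 1: (λ.λ.λ.1) (λ.λ.λ.1)
  step 2: λ.λ.1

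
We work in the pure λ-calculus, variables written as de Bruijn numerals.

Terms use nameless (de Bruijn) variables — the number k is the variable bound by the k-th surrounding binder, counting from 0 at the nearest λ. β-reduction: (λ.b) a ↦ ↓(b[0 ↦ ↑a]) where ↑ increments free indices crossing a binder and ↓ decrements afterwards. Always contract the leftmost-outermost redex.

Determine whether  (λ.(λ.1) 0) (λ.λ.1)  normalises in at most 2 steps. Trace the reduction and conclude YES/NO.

Answer: YES — reaches normal form λ.λ.1 in 2 ≤ 2 steps

Reduction:
  start: (λ.(λ.1) 0) (λ.λ.1)
  [1] (λ.λ.λ.1) (λ.λ.1)
  [2] λ.λ.1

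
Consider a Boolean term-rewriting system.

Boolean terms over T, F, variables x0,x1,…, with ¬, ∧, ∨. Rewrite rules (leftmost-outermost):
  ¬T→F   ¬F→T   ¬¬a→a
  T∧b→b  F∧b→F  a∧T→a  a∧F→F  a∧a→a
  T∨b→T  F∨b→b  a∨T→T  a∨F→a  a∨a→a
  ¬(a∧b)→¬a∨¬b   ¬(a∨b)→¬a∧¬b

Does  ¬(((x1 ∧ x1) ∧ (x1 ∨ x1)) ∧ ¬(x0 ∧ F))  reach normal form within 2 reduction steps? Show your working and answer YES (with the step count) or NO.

  start: ¬(((x1 ∧ x1) ∧ (x1 ∨ x1)) ∧ ¬(x0 ∧ F))
  step 1: ¬((x1 ∧ x1) ∧ (x1 ∨ x1)) ∨ ¬¬(x0 ∧ F)
  step 2: (¬(x1 ∧ x1) ∨ ¬(x1 ∨ x1)) ∨ ¬¬(x0 ∧ F)

Answer: NO — after 2 steps the term is (¬(x1 ∧ x1) ∨ ¬(x1 ∨ x1)) ∨ ¬¬(x0 ∧ F), not yet normal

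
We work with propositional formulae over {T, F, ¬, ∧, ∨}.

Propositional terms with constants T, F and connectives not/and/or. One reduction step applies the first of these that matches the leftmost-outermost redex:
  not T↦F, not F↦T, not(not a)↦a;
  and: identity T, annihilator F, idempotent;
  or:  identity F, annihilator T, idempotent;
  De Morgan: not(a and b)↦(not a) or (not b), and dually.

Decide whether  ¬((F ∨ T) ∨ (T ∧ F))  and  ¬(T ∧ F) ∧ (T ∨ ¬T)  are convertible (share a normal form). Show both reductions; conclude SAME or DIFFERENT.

Term A:
  start: ¬((F ∨ T) ∨ (T ∧ F))
  [1] ¬(F ∨ T) ∧ ¬(T ∧ F)
  [2] (¬F ∧ ¬T) ∧ ¬(T ∧ F)
  [3] (T ∧ ¬T) ∧ ¬(T ∧ F)
  [4] ¬T ∧ ¬(T ∧ F)
  [5] F ∧ ¬(T ∧ F)
  [6] F

Term B:
  start: ¬(T ∧ F) ∧ (T ∨ ¬T)
  [1] (¬T ∨ ¬F) ∧ (T ∨ ¬T)
  [2] (F ∨ ¬F) ∧ (T ∨ ¬T)
  [3] ¬F ∧ (T ∨ ¬T)
  [4] T ∧ (T ∨ ¬T)
  [5] T ∨ ¬T
  [6] T

Answer: DIFFERENT — A ⇓ F, B ⇓ T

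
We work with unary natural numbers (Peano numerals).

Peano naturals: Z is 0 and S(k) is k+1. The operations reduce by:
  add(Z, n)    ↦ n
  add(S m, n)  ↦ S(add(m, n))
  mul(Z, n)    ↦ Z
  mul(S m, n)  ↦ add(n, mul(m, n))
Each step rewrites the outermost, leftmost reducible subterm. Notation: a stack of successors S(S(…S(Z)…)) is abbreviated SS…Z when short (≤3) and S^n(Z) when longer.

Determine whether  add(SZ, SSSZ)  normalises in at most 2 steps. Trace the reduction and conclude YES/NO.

Answer: YES — reaches normal form S^4(Z) in 2 ≤ 2 steps

Reduction:
  start: add(SZ, SSSZ)
  step 1: S(add(Z, SSSZ))
  step 2: S^4(Z)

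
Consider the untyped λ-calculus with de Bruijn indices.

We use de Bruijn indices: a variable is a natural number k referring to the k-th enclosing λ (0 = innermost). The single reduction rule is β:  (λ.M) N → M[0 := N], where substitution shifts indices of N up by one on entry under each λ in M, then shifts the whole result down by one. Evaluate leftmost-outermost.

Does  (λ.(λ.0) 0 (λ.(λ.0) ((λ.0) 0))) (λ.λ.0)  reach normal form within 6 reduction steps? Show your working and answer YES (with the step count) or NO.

  start: (λ.(λ.0) 0 (λ.(λ.0) ((λ.0) 0))) (λ.λ.0)
  [1] (λ.0) (λ.λ.0) (λ.(λ.0) ((λ.0) 0))
  [2] (λ.λ.0) (λ.(λ.0) ((λ.0) 0))
  [3] λ.0

Answer: YES — reaches normal form λ.0 in 3 ≤ 6 steps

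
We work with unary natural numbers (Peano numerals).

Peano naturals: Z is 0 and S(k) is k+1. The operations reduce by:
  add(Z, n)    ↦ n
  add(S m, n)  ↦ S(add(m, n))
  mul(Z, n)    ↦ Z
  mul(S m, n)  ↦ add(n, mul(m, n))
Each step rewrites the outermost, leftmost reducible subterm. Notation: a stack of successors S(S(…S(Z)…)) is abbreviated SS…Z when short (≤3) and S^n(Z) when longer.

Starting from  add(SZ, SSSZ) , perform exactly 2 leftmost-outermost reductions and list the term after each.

  start: add(SZ, SSSZ)
  step 1: S(add(Z, SSSZ))
  step 2: S^4(Z)

Answer: after 2 steps: S^4(Z)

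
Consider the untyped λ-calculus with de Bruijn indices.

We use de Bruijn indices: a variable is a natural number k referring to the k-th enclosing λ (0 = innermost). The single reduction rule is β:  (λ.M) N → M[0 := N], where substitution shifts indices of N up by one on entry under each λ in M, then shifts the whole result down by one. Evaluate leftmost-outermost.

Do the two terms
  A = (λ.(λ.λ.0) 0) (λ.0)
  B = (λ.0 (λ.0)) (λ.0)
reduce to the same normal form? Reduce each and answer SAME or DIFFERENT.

Answer: SAME — A ⇓ λ.0, B ⇓ λ.0

Derivation:
Term A:
  start: (λ.(λ.λ.0) 0) (λ.0)
  [1] (λ.λ.0) (λ.0)
  [2] λ.0

Term B:
  start: (λ.0 (λ.0)) (λ.0)
  [1] (λ.0) (λ.0)
  [2] λ.0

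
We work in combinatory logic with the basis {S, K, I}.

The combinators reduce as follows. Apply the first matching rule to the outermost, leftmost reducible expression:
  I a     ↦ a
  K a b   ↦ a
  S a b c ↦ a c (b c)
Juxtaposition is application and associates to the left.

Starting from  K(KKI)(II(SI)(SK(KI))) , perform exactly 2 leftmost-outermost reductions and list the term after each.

  start: K(KKI)(II(SI)(SK(KI)))
  [1] KKI
  [2] K

Answer: after 2 steps: K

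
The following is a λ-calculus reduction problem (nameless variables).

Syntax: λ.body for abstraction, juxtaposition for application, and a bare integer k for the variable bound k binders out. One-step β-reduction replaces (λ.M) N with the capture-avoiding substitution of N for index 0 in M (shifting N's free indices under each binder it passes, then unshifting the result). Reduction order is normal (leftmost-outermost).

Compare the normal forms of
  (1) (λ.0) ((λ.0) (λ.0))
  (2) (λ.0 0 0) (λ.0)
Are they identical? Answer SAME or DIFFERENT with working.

Answer: SAME — A ⇓ λ.0, B ⇓ λ.0

Reduction:
Term A:
  start: (λ.0) ((λ.0) (λ.0))
  step 1: (λ.0) (λ.0)
  step 2: λ.0

Term B:
  start: (λ.0 0 0) (λ.0)
  step 1: (λ.0) (λ.0) (λ.0)
  step 2: (λ.0) (λ.0)
  step 3: λ.0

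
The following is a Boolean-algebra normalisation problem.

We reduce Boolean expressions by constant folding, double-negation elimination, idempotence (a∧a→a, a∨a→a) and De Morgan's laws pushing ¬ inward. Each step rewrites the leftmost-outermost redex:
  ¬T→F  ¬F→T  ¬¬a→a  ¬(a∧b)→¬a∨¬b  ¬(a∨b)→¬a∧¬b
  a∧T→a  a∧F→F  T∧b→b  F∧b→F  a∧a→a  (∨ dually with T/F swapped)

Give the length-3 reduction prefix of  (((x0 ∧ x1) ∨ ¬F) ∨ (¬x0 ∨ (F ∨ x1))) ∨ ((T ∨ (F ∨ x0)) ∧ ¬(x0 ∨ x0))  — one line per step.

Answer: after 3 steps: T ∨ ((T ∨ (F ∨ x0)) ∧ ¬(x0 ∨ x0))

Working:
  start: (((x0 ∧ x1) ∨ ¬F) ∨ (¬x0 ∨ (F ∨ x1))) ∨ ((T ∨ (F ∨ x0)) ∧ ¬(x0 ∨ x0))
  step 1: (((x0 ∧ x1) ∨ T) ∨ (¬x0 ∨ (F ∨ x1))) ∨ ((T ∨ (F ∨ x0)) ∧ ¬(x0 ∨ x0))
  step 2: (T ∨ (¬x0 ∨ (F ∨ x1))) ∨ ((T ∨ (F ∨ x0)) ∧ ¬(x0 ∨ x0))
  step 3: T ∨ ((T ∨ (F ∨ x0)) ∧ ¬(x0 ∨ x0))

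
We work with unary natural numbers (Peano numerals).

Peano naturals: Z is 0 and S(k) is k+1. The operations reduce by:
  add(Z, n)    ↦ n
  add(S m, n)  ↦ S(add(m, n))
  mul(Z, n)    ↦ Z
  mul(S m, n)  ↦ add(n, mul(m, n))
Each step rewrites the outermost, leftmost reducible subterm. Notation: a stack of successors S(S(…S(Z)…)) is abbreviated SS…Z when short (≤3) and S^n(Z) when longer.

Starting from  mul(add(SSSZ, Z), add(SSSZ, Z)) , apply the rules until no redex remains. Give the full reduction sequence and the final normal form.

Answer: normal form = S^9(Z)  (in 32 steps)

Derivation:
  start: mul(add(SSSZ, Z), add(SSSZ, Z))
  [1] mul(S(add(SSZ, Z)), add(SSSZ, Z))
  [2] add(add(SSSZ, Z), mul(add(SSZ, Z), add(SSSZ, Z)))
  [3] add(S(add(SSZ, Z)), mul(add(SSZ, Z), add(SSSZ, Z)))
  [4] S(add(add(SSZ, Z), mul(add(SSZ, Z), add(SSSZ, Z))))
  [5] S(add(S(add(SZ, Z)), mul(add(SSZ, Z), add(SSSZ, Z))))
  [6] S(S(add(add(SZ, Z), mul(add(SSZ, Z), add(SSSZ, Z)))))
  [7] S(S(add(S(add(Z, Z)), mul(add(SSZ, Z), add(SSSZ, Z)))))
  [8] S(S(S(add(add(Z, Z), mul(add(SSZ, Z), add(SSSZ, Z))))))
  [9] S(S(S(add(Z, mul(add(SSZ, Z), add(SSSZ, Z))))))
  [10] S(S(S(mul(add(SSZ, Z), add(SSSZ, Z)))))
  [11] S(S(S(mul(S(add(SZ, Z)), add(SSSZ, Z)))))
  [12] S(S(S(add(add(SSSZ, Z), mul(add(SZ, Z), add(SSSZ, Z))))))
  [13] S(S(S(add(S(add(SSZ, Z)), mul(add(SZ, Z), add(SSSZ, Z))))))
  [14] S(S(S(S(add(add(SSZ, Z), mul(add(SZ, Z), add(SSSZ, Z)))))))
  [15] S(S(S(S(add(S(add(SZ, Z)), mul(add(SZ, Z), add(SSSZ, Z)))))))
  [16] S(S(S(S(S(add(add(SZ, Z), mul(add(SZ, Z), add(SSSZ, Z))))))))
  [17] S(S(S(S(S(add(S(add(Z, Z)), mul(add(SZ, Z), add(SSSZ, Z))))))))
  [18] S(S(S(S(S(S(add(add(Z, Z), mul(add(SZ, Z), add(SSSZ, Z)))))))))
  [19] S(S(S(S(S(S(add(Z, mul(add(SZ, Z), add(SSSZ, Z)))))))))
  [20] S(S(S(S(S(S(mul(add(SZ, Z), add(SSSZ, Z))))))))
  [21] S(S(S(S(S(S(mul(S(add(Z, Z)), add(SSSZ, Z))))))))
  [22] S(S(S(S(S(S(add(add(SSSZ, Z), mul(add(Z, Z), add(SSSZ, Z)))))))))
  [23] S(S(S(S(S(S(add(S(add(SSZ, Z)), mul(add(Z, Z), add(SSSZ, Z)))))))))
  [24] S(S(S(S(S(S(S(add(add(SSZ, Z), mul(add(Z, Z), add(SSSZ, Z))))))))))
  [25] S(S(S(S(S(S(S(add(S(add(SZ, Z)), mul(add(Z, Z), add(SSSZ, Z))))))))))
  [26] S(S(S(S(S(S(S(S(add(add(SZ, Z), mul(add(Z, Z), add(SSSZ, Z)))))))))))
  [27] S(S(S(S(S(S(S(S(add(S(add(Z, Z)), mul(add(Z, Z), add(SSSZ, Z)))))))))))
  [28] S(S(S(S(S(S(S(S(S(add(add(Z, Z), mul(add(Z, Z), add(SSSZ, Z))))))))))))
  [29] S(S(S(S(S(S(S(S(S(add(Z, mul(add(Z, Z), add(SSSZ, Z))))))))))))
  [30] S(S(S(S(S(S(S(S(S(mul(add(Z, Z), add(SSSZ, Z)))))))))))
  [31] S(S(S(S(S(S(S(S(S(mul(Z, add(SSSZ, Z)))))))))))
  [32] S^9(Z)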